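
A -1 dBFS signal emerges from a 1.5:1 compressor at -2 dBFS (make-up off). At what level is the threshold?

Let T be the threshold. Output overshoot = (input overshoot)/R, so -2 − T = (-1 − T)/1.5.
1.5·(-2 − T) = -1 − T → 0.5·T = -3 − (-1) = -2.
T = -2/0.5 = -4 dBFS.

-4 dBFS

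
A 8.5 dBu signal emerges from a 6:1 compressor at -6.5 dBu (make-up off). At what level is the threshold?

-9.5 dBu

Let T be the threshold. Output overshoot = (input overshoot)/R, so -6.5 − T = (8.5 − T)/6.
6·(-6.5 − T) = 8.5 − T → 5·T = -39 − 8.5 = -47.5.
T = -47.5/5 = -9.5 dBu.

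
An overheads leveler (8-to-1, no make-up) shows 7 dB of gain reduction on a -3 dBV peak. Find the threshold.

Gain reduction = -3 − (-10) = 7 dB; output overshoot = GR / (R − 1) = 7 / 7 = 1 dB.
Threshold = output − output overshoot = -10 − 1 = -11 dBV.

-11 dBV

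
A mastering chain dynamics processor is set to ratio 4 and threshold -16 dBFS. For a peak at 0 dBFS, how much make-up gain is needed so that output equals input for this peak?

The peak compresses to -16 + 16/4 = -12 dBFS.
To reach 0 dBFS requires 0 − (-12) = 12 dB of make-up.

12 dB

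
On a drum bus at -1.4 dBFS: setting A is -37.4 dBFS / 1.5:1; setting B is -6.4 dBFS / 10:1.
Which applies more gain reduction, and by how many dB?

A, by 7.5 dB

A: GR = 36 − 36/1.5 = 12 dB.
B: GR = 5 − 5/10 = 4.5 dB.
A applies 7.5 dB more gain reduction.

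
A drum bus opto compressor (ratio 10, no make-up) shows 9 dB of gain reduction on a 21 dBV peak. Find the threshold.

Let T be the threshold. Output overshoot = (input overshoot)/R, so 12 − T = (21 − T)/10.
10·(12 − T) = 21 − T → 9·T = 120 − 21 = 99.
T = 99/9 = 11 dBV.

11 dBV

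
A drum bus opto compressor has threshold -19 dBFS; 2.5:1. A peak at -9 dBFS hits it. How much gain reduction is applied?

6 dB

The signal is 10 dB above threshold.
A 2.5:1 ratio leaves 4 dB of that excess.
So the signal is attenuated by 10 − 4 = 6 dB.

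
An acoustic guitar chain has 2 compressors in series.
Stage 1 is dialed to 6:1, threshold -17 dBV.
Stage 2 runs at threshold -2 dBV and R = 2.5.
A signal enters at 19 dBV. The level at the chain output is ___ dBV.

Stage 1: 19 dBV is 36 dB over -17 dBV; at 6:1 that becomes 6 dB over, giving -11 dBV.
Stage 2: -11 dBV is at or below the -2 dBV threshold — no compression; output -11 dBV.

-11 dBV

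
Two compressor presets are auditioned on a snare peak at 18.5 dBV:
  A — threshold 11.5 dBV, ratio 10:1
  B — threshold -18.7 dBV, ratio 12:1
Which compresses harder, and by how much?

A: 7 dB over, compressed to 0.7 dB over, so 6.3 dB of GR.
B: 37.2 dB over, compressed to 3.1 dB over, so 34.1 dB of GR.
B applies 27.8 dB more gain reduction.

B, by 27.8 dB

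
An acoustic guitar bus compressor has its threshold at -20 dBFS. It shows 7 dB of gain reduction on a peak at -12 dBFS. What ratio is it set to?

8:1

Input overshoot = -12 − (-20) = 8 dB.
Output overshoot = 8 − 7 = 1 dB.
Ratio = input overshoot / output overshoot = 8 / 1 = 8.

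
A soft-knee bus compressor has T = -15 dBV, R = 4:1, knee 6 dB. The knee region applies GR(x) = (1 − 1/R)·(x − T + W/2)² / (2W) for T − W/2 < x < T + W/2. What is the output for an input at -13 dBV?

x − T + W/2 = -13 − (-15) + 3 = 5.
GR = (1 − 1/4) × 5² / 12 = 0.75 × 25 / 12 = 1.5625 dB.
Output = -13 − 1.5625 = -14.5625 dBV.

-14.5625 dBV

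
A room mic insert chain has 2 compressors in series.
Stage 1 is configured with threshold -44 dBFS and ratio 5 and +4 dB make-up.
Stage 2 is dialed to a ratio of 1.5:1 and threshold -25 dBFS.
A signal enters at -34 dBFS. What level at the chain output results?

-38 dBFS

Stage 1: overshoot 10 dB → 10/5 = 2 dB → -42 dBFS; +4 dB make-up → -38 dBFS.
Stage 2: -38 dBFS ≤ -25 dBFS, so stage 2 doesn't engage; output -38 dBFS.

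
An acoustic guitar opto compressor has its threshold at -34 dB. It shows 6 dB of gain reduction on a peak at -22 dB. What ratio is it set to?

2:1

Input overshoot = -22 − (-34) = 12 dB.
Output overshoot = 12 − 6 = 6 dB.
Ratio = input overshoot / output overshoot = 12 / 6 = 2.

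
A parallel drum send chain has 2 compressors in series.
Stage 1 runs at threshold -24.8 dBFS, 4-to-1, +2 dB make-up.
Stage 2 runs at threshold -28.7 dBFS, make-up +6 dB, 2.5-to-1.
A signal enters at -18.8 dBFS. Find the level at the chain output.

Stage 1: -18.8 dBFS is 6 dB over -24.8 dBFS; at 4:1 that becomes 1.5 dB over, giving -23.3 dBFS; +2 dB make-up → -21.3 dBFS.
Stage 2: 7.4 dB above -28.7 dBFS, reduced 2.5:1 to 2.96 dB above → -25.74 dBFS; +6 dB make-up → -19.74 dBFS.

-19.74 dBFS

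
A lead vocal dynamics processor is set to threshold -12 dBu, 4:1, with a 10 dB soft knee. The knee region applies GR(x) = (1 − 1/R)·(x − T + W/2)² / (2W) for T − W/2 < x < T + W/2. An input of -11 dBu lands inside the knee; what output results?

-12.35 dBu

x − T + W/2 = -11 − (-12) + 5 = 6.
GR = (1 − 1/4) × 6² / 20 = 0.75 × 36 / 20 = 1.35 dB.
Output = -11 − 1.35 = -12.35 dBu.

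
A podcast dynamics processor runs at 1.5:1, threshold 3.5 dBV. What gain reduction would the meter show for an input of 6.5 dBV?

Overshoot = 6.5 − 3.5 = 3 dB.
At 1.5:1, output sits 3/1.5 = 2 dB above threshold.
Gain reduction = 3 − 2 = 1 dB.

1 dB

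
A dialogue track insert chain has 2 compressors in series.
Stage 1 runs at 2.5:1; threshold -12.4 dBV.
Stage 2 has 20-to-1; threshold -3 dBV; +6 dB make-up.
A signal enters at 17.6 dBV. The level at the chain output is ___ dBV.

Stage 1: 30 dB above -12.4 dBV, reduced 2.5:1 to 12 dB above → -0.4 dBV.
Stage 2: -0.4 dBV is 2.6 dB over -3 dBV; at 20:1 that becomes 0.13 dB over, giving -2.87 dBV; +6 dB make-up → 3.13 dBV.

3.13 dBV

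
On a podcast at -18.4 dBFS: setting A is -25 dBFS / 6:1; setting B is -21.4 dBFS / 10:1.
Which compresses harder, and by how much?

A, by 2.8 dB

A: overshoot 6.6 dB → output overshoot 1.1 dB → GR 5.5 dB.
B: overshoot 3 dB → output overshoot 0.3 dB → GR 2.7 dB.
A applies 2.8 dB more gain reduction.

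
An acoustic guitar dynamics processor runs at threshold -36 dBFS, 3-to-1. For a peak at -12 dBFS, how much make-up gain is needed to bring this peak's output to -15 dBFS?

Without make-up, output = threshold + overshoot/3 = -36 + 8 = -28 dBFS.
Gap to target: 13 dB.

13 dB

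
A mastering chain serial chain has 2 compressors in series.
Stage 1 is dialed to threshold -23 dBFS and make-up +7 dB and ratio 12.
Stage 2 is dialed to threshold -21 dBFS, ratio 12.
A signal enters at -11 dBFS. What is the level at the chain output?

Stage 1: 12 dB above -23 dBFS, reduced 12:1 to 1 dB above → -22 dBFS; +7 dB make-up → -15 dBFS.
Stage 2: overshoot 6 dB → 6/12 = 0.5 dB → -20.5 dBFS.

-20.5 dBFS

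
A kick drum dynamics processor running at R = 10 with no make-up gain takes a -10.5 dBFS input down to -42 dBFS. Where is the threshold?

Gain reduction = -10.5 − (-42) = 31.5 dB; output overshoot = GR / (R − 1) = 31.5 / 9 = 3.5 dB.
Threshold = output − output overshoot = -42 − 3.5 = -45.5 dBFS.

-45.5 dBFS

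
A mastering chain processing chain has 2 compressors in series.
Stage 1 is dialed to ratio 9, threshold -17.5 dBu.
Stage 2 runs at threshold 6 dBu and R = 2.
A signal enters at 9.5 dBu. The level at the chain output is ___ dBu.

-14.5 dBu

Stage 1: overshoot 27 dB → 27/9 = 3 dB → -14.5 dBu.
Stage 2: -14.5 dBu is at or below the 6 dBu threshold — no compression; output -14.5 dBu.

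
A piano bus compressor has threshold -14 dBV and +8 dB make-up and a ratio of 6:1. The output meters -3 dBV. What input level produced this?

4 dBV

Remove make-up: -3 − 8 = -11 dBV.
That's 3 dB above the -14 dBV threshold.
Input overshoot = R × output overshoot = 18 dB → input = -14 + 18 = 4 dBV.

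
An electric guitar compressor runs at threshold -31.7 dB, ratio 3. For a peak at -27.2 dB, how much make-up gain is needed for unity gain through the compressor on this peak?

3 dB

The peak compresses to -31.7 + 4.5/3 = -30.2 dB.
To reach -27.2 dB requires -27.2 − (-30.2) = 3 dB of make-up.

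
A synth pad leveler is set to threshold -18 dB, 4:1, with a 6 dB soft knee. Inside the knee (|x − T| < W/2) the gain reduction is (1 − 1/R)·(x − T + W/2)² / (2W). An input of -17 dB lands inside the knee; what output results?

x − T + W/2 = -17 − (-18) + 3 = 4.
GR = (1 − 1/4) × 4² / 12 = 0.75 × 16 / 12 = 1 dB.
Output = -17 − 1 = -18 dB.

-18 dB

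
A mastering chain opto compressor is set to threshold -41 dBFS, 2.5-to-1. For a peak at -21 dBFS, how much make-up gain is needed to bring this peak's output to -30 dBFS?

3 dB

The peak compresses to -41 + 20/2.5 = -33 dBFS.
To reach -30 dBFS requires -30 − (-33) = 3 dB of make-up.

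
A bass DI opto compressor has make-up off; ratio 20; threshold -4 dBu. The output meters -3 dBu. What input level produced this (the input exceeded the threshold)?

That's 1 dB above the -4 dBu threshold.
Before 20:1 compression the overshoot was 1 × 20 = 20 dB, so input = -4 + 20 = 16 dBu.

16 dBu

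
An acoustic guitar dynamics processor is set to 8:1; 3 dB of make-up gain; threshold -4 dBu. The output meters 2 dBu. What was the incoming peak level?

20 dBu

Remove make-up: 2 − 3 = -1 dBu.
The compressed level sits -1 − (-4) = 3 dB over threshold.
Undo the ratio: input overshoot = 3 × 8 = 24 dB, giving input = 20 dBu.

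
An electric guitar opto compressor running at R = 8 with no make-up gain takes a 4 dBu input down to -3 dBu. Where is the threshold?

Input is 8 dB above T (since output overshoot × R = input overshoot: (-3 − T)·8 = 4 − T gives T = -4 dBu).
Check: -4 + (4 − (-4))/8 = -4 + 1 = -3 dBu. ✓

-4 dBu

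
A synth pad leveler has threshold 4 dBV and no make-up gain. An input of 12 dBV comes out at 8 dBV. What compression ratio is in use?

Input overshoot = 12 − 4 = 8 dB; output overshoot = 8 − 4 = 4 dB.
Ratio = 8 / 4 = 2.

2:1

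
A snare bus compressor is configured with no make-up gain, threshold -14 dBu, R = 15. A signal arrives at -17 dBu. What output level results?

-17 dBu

-17 dBu is 3 dB below the -14 dBu threshold, so no gain reduction is applied.
Output = input = -17 dBu.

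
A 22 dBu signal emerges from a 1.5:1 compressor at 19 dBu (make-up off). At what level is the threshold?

Gain reduction = 22 − 19 = 3 dB; output overshoot = GR / (R − 1) = 3 / 0.5 = 6 dB.
Threshold = output − output overshoot = 19 − 6 = 13 dBu.

13 dBu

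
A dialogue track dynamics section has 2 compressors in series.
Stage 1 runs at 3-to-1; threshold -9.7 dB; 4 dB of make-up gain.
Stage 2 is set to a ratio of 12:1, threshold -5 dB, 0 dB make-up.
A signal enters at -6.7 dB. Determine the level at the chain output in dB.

-4.975 dB

Stage 1: -6.7 dB is 3 dB over -9.7 dB; at 3:1 that becomes 1 dB over, giving -8.7 dB; +4 dB make-up → -4.7 dB.
Stage 2: -4.7 dB is 0.3 dB over -5 dB; at 12:1 that becomes 0.025 dB over, giving -4.975 dB.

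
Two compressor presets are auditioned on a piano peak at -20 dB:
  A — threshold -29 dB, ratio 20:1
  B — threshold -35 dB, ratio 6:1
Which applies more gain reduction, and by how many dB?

A: overshoot 9 dB → output overshoot 0.45 dB → GR 8.55 dB.
B: overshoot 15 dB → output overshoot 2.5 dB → GR 12.5 dB.
B reduces 3.95 dB more.

B, by 3.95 dB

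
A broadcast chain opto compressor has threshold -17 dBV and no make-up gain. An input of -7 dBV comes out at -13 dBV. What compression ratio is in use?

2.5:1

Input overshoot = -7 − (-17) = 10 dB; output overshoot = -13 − (-17) = 4 dB.
Ratio = 10 / 4 = 2.5.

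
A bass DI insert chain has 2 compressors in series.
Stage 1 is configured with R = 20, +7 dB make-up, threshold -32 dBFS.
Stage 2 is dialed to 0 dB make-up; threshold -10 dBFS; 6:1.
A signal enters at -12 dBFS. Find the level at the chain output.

-24 dBFS

Stage 1: -12 dBFS is 20 dB over -32 dBFS; at 20:1 that becomes 1 dB over, giving -31 dBFS; +7 dB make-up → -24 dBFS.
Stage 2: -24 dBFS is at or below the -10 dBFS threshold — no compression; output -24 dBFS.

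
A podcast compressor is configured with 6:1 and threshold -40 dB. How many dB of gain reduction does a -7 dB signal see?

Overshoot = -7 − (-40) = 33 dB.
A 6:1 ratio leaves 5.5 dB of that excess.
So the signal is attenuated by 33 − 5.5 = 27.5 dB.

27.5 dB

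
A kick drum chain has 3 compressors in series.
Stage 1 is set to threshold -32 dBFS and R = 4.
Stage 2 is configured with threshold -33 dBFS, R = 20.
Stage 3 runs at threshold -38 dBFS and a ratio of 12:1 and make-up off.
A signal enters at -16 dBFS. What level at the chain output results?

Stage 1: overshoot 16 dB → 16/4 = 4 dB → -28 dBFS.
Stage 2: overshoot 5 dB → 5/20 = 0.25 dB → -32.75 dBFS.
Stage 3: -32.75 dBFS is 5.25 dB over -38 dBFS; at 12:1 that becomes 0.4375 dB over, giving -37.5625 dBFS.

-37.5625 dBFS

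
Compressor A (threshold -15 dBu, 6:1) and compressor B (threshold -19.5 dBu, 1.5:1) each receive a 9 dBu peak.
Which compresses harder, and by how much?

A: overshoot 24 dB → output overshoot 4 dB → GR 20 dB.
B: overshoot 28.5 dB → output overshoot 19 dB → GR 9.5 dB.
A applies 10.5 dB more gain reduction.

A, by 10.5 dB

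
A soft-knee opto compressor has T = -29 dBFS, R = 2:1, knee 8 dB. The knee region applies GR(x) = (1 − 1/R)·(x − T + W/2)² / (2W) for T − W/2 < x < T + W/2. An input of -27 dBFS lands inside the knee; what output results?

x − T + W/2 = -27 − (-29) + 4 = 6.
GR = (1 − 1/2) × 6² / 16 = 0.5 × 36 / 16 = 1.125 dB.
Output = -27 − 1.125 = -28.125 dBFS.

-28.125 dBFS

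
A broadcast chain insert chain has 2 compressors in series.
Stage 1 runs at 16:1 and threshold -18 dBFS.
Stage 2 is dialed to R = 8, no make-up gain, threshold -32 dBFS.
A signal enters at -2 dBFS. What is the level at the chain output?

-30.125 dBFS

Stage 1: -2 dBFS is 16 dB over -18 dBFS; at 16:1 that becomes 1 dB over, giving -17 dBFS.
Stage 2: overshoot 15 dB → 15/8 = 1.875 dB → -30.125 dBFS.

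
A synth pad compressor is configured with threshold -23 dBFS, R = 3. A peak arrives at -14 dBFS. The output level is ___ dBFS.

-14 dBFS sits 9 dB over threshold.
At 3:1 the overshoot is divided by 3, leaving 3 dB above threshold.
Output = -23 + 3 = -20 dBFS.

-20 dBFS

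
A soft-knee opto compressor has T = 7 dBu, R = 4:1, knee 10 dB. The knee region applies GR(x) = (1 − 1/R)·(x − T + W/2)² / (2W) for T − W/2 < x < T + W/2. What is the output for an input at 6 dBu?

5.4 dBu

x − T + W/2 = 6 − 7 + 5 = 4.
GR = (1 − 1/4) × 4² / 20 = 0.75 × 16 / 20 = 0.6 dB.
Output = 6 − 0.6 = 5.4 dBu.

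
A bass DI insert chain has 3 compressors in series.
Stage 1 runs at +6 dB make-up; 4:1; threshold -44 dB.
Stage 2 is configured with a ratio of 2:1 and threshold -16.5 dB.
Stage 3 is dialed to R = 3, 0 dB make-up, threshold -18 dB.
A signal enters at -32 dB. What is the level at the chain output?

Stage 1: overshoot 12 dB → 12/4 = 3 dB → -41 dB; +6 dB make-up → -35 dB.
Stage 2: below threshold (-35 ≤ -16.5); passes unchanged; output -35 dB.
Stage 3: -35 dB ≤ -18 dB, so stage 3 doesn't engage; output -35 dB.

-35 dB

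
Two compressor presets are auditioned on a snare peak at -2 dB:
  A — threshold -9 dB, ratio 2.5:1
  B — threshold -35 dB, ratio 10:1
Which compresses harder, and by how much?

A: GR = 7 − 7/2.5 = 4.2 dB.
B: GR = 33 − 33/10 = 29.7 dB.
B applies 25.5 dB more gain reduction.

B, by 25.5 dB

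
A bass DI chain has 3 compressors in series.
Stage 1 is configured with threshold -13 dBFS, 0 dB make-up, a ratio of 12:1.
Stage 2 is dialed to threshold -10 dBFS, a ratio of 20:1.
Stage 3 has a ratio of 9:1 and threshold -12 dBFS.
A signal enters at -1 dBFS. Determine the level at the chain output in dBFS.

-12 dBFS

Stage 1: overshoot 12 dB → 12/12 = 1 dB → -12 dBFS.
Stage 2: below threshold (-12 ≤ -10); passes unchanged; output -12 dBFS.
Stage 3: -12 dBFS is at or below the -12 dBFS threshold — no compression; output -12 dBFS.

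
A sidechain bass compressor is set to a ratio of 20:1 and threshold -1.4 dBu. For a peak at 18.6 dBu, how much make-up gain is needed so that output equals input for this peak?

19 dB

Overshoot 20 dB → 20/20 = 1 dB after compression, so the compressed level is -1.4 + 1 = -0.4 dBu.
Make-up = target − compressed = 18.6 − (-0.4) = 19 dB.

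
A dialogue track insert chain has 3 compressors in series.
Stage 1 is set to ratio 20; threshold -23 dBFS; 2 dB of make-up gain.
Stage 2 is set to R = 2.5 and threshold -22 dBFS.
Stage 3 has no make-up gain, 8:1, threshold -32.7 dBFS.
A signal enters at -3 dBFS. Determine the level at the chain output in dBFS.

-31.2625 dBFS

Stage 1: overshoot 20 dB → 20/20 = 1 dB → -22 dBFS; +2 dB make-up → -20 dBFS.
Stage 2: 2 dB above -22 dBFS, reduced 2.5:1 to 0.8 dB above → -21.2 dBFS.
Stage 3: -21.2 dBFS is 11.5 dB over -32.7 dBFS; at 8:1 that becomes 1.4375 dB over, giving -31.2625 dBFS.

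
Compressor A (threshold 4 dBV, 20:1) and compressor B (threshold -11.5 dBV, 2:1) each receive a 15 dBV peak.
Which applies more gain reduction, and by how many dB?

B, by 2.8 dB

A: overshoot 11 dB → output overshoot 0.55 dB → GR 10.45 dB.
B: overshoot 26.5 dB → output overshoot 13.25 dB → GR 13.25 dB.
B reduces 2.8 dB more.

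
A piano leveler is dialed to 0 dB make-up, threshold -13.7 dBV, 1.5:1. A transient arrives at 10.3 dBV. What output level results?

The input is 24 dB above the -13.7 dBV threshold.
The 24 dB excess becomes 16 dB after 1.5:1 reduction.
That puts the output at 2.3 dBV.

2.3 dBV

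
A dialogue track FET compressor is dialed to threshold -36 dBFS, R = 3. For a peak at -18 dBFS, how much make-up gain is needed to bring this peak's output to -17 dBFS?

The peak compresses to -36 + 18/3 = -30 dBFS.
To reach -17 dBFS requires -17 − (-30) = 13 dB of make-up.

13 dB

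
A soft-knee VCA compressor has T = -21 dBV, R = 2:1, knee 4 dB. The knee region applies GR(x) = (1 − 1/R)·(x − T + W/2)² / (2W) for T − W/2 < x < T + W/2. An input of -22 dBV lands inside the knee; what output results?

-22.0625 dBV

x − T + W/2 = -22 − (-21) + 2 = 1.
GR = (1 − 1/2) × 1² / 8 = 0.5 × 1 / 8 = 0.0625 dB.
Output = -22 − 0.0625 = -22.0625 dBV.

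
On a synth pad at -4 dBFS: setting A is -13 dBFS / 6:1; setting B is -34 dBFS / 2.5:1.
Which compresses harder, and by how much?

A: GR = 9 − 9/6 = 7.5 dB.
B: GR = 30 − 30/2.5 = 18 dB.
Difference: 10.5 dB in favour of B.

B, by 10.5 dB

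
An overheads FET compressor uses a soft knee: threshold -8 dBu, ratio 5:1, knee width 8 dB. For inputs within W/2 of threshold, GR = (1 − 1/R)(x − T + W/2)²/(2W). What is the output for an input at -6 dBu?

-7.8 dBu

x − T + W/2 = -6 − (-8) + 4 = 6.
GR = (1 − 1/5) × 6² / 16 = 0.8 × 36 / 16 = 1.8 dB.
Output = -6 − 1.8 = -7.8 dBu.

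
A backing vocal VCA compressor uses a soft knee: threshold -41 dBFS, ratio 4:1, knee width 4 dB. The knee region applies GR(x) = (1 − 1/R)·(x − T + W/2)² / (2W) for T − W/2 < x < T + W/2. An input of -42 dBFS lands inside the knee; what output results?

-42.09375 dBFS

x − T + W/2 = -42 − (-41) + 2 = 1.
GR = (1 − 1/4) × 1² / 8 = 0.75 × 1 / 8 = 0.09375 dB.
Output = -42 − 0.09375 = -42.09375 dBFS.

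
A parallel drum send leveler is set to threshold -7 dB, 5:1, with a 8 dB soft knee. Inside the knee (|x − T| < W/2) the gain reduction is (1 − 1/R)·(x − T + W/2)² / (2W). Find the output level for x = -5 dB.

x − T + W/2 = -5 − (-7) + 4 = 6.
GR = (1 − 1/5) × 6² / 16 = 0.8 × 36 / 16 = 1.8 dB.
Output = -5 − 1.8 = -6.8 dB.

-6.8 dB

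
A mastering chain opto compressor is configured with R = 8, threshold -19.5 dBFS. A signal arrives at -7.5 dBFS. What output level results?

-18 dBFS

Overshoot: -7.5 − (-19.5) = 12 dB.
The 12 dB excess becomes 1.5 dB after 8:1 reduction.
That puts the output at -18 dBFS.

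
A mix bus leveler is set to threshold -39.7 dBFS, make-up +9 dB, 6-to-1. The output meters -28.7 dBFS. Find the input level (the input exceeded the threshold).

-27.7 dBFS

Before make-up, the level was -28.7 − 9 = -37.7 dBFS.
Post-compression overshoot = -37.7 − (-39.7) = 2 dB.
Undo the ratio: input overshoot = 2 × 6 = 12 dB, giving input = -27.7 dBFS.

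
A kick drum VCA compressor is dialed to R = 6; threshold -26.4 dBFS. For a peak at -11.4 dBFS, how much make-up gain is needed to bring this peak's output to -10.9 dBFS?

13 dB

Overshoot 15 dB → 15/6 = 2.5 dB after compression, so the compressed level is -26.4 + 2.5 = -23.9 dBFS.
Make-up = target − compressed = -10.9 − (-23.9) = 13 dB.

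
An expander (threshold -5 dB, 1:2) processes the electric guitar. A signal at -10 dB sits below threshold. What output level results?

Below threshold, a 1:2 expander applies gain = (2−1)×(T − x) of attenuation.
(2−1) × 5 = 5 dB, so output = -10 − 5 = -15 dB.

-15 dB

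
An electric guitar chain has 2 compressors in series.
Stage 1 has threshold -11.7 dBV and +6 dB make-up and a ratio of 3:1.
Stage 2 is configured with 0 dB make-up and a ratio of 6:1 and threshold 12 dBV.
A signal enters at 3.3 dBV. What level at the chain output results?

Stage 1: overshoot 15 dB → 15/3 = 5 dB → -6.7 dBV; +6 dB make-up → -0.7 dBV.
Stage 2: -0.7 dBV is at or below the 12 dBV threshold — no compression; output -0.7 dBV.

-0.7 dBV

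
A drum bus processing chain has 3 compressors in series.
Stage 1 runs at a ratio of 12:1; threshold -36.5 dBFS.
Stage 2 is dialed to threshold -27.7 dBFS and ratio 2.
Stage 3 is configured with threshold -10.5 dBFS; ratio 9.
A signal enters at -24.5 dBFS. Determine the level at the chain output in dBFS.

-35.5 dBFS

Stage 1: -24.5 dBFS is 12 dB over -36.5 dBFS; at 12:1 that becomes 1 dB over, giving -35.5 dBFS.
Stage 2: below threshold (-35.5 ≤ -27.7); passes unchanged; output -35.5 dBFS.
Stage 3: -35.5 dBFS is at or below the -10.5 dBFS threshold — no compression; output -35.5 dBFS.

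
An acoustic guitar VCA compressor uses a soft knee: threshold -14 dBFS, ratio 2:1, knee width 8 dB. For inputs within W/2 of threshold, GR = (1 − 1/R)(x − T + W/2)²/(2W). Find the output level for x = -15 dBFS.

x − T + W/2 = -15 − (-14) + 4 = 3.
GR = (1 − 1/2) × 3² / 16 = 0.5 × 9 / 16 = 0.28125 dB.
Output = -15 − 0.28125 = -15.28125 dBFS.

-15.28125 dBFS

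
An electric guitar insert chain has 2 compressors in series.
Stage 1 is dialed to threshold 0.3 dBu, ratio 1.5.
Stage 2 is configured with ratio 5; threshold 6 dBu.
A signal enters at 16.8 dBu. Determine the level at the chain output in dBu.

7.06 dBu

Stage 1: overshoot 16.5 dB → 16.5/1.5 = 11 dB → 11.3 dBu.
Stage 2: 5.3 dB above 6 dBu, reduced 5:1 to 1.06 dB above → 7.06 dBu.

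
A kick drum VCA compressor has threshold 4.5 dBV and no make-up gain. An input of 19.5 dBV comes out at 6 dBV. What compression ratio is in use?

10:1

Input overshoot = 19.5 − 4.5 = 15 dB; output overshoot = 6 − 4.5 = 1.5 dB.
Ratio = 15 / 1.5 = 10.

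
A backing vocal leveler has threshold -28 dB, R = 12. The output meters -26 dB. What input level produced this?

-4 dB

Post-compression overshoot = -26 − (-28) = 2 dB.
Undo the ratio: input overshoot = 2 × 12 = 24 dB, giving input = -4 dB.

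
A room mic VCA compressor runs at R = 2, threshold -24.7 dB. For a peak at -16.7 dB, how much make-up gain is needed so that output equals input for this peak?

Overshoot 8 dB → 8/2 = 4 dB after compression, so the compressed level is -24.7 + 4 = -20.7 dB.
Make-up = target − compressed = -16.7 − (-20.7) = 4 dB.

4 dB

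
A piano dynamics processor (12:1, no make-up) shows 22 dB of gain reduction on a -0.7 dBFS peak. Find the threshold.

Let T be the threshold. Output overshoot = (input overshoot)/R, so -22.7 − T = (-0.7 − T)/12.
12·(-22.7 − T) = -0.7 − T → 11·T = -272.4 − (-0.7) = -271.7.
T = -271.7/11 = -24.7 dBFS.

-24.7 dBFS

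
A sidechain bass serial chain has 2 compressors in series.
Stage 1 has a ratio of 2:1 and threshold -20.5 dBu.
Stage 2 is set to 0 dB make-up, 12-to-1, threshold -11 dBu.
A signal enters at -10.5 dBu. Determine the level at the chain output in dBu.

-15.5 dBu

Stage 1: overshoot 10 dB → 10/2 = 5 dB → -15.5 dBu.
Stage 2: -15.5 dBu ≤ -11 dBu, so stage 2 doesn't engage; output -15.5 dBu.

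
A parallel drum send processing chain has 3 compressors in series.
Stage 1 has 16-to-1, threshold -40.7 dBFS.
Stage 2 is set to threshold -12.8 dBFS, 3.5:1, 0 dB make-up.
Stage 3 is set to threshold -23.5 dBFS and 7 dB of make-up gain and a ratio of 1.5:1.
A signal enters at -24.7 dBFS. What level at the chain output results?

Stage 1: overshoot 16 dB → 16/16 = 1 dB → -39.7 dBFS.
Stage 2: -39.7 dBFS is at or below the -12.8 dBFS threshold — no compression; output -39.7 dBFS.
Stage 3: -39.7 dBFS ≤ -23.5 dBFS, so stage 3 doesn't engage; make-up brings it to -32.7 dBFS.

-32.7 dBFS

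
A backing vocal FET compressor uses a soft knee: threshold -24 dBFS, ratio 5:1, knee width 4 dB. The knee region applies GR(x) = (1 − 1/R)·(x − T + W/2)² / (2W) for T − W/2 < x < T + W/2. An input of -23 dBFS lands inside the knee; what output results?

-23.9 dBFS

x − T + W/2 = -23 − (-24) + 2 = 3.
GR = (1 − 1/5) × 3² / 8 = 0.8 × 9 / 8 = 0.9 dB.
Output = -23 − 0.9 = -23.9 dBFS.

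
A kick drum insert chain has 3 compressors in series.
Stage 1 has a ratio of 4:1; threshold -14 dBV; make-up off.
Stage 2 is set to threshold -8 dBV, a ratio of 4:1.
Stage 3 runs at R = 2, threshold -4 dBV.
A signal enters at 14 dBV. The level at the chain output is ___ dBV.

-7.75 dBV

Stage 1: 14 dBV is 28 dB over -14 dBV; at 4:1 that becomes 7 dB over, giving -7 dBV.
Stage 2: 1 dB above -8 dBV, reduced 4:1 to 0.25 dB above → -7.75 dBV.
Stage 3: -7.75 dBV is at or below the -4 dBV threshold — no compression; output -7.75 dBV.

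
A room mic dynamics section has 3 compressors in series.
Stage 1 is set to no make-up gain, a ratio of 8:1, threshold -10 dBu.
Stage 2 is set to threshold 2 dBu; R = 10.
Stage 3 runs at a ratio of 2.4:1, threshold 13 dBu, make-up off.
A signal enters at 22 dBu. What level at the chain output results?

Stage 1: overshoot 32 dB → 32/8 = 4 dB → -6 dBu.
Stage 2: -6 dBu ≤ 2 dBu, so stage 2 doesn't engage; output -6 dBu.
Stage 3: -6 dBu is at or below the 13 dBu threshold — no compression; output -6 dBu.

-6 dBu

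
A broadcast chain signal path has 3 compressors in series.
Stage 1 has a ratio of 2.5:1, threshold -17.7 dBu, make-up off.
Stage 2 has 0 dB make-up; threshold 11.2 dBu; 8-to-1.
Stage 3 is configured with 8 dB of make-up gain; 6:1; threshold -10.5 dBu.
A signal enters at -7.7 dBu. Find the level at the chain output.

Stage 1: -7.7 dBu is 10 dB over -17.7 dBu; at 2.5:1 that becomes 4 dB over, giving -13.7 dBu.
Stage 2: below threshold (-13.7 ≤ 11.2); passes unchanged; output -13.7 dBu.
Stage 3: -13.7 dBu is at or below the -10.5 dBu threshold — no compression; make-up brings it to -5.7 dBu.

-5.7 dBu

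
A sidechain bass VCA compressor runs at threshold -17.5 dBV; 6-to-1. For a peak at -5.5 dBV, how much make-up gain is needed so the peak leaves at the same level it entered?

10 dB

Without make-up, output = threshold + overshoot/6 = -17.5 + 2 = -15.5 dBV.
Gap to target: 10 dB.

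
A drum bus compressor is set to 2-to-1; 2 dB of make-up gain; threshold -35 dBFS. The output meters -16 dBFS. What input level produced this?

-1 dBFS

Stripping the +2 dB make-up gives -18 dBFS at the gain stage.
The compressed level sits -18 − (-35) = 17 dB over threshold.
Input overshoot = R × output overshoot = 34 dB → input = -35 + 34 = -1 dBFS.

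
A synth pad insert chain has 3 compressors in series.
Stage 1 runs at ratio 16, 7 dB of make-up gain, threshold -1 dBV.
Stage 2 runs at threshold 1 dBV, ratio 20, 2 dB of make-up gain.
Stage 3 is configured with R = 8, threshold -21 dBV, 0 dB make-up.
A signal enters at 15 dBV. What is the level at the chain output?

-17.9625 dBV

Stage 1: 16 dB above -1 dBV, reduced 16:1 to 1 dB above → 0 dBV; +7 dB make-up → 7 dBV.
Stage 2: 7 dBV is 6 dB over 1 dBV; at 20:1 that becomes 0.3 dB over, giving 1.3 dBV; +2 dB make-up → 3.3 dBV.
Stage 3: 24.3 dB above -21 dBV, reduced 8:1 to 3.0375 dB above → -17.9625 dBV.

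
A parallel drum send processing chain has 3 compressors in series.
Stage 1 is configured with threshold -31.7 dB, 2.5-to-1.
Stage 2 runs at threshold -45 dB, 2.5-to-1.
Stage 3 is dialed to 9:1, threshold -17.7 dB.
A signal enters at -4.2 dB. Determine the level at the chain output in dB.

-35.28 dB

Stage 1: overshoot 27.5 dB → 27.5/2.5 = 11 dB → -20.7 dB.
Stage 2: overshoot 24.3 dB → 24.3/2.5 = 9.72 dB → -35.28 dB.
Stage 3: -35.28 dB is at or below the -17.7 dB threshold — no compression; output -35.28 dB.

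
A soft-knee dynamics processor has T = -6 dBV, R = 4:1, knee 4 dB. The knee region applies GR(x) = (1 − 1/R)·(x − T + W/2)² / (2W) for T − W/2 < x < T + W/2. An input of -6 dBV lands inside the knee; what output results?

-6.375 dBV

x − T + W/2 = -6 − (-6) + 2 = 2.
GR = (1 − 1/4) × 2² / 8 = 0.75 × 4 / 8 = 0.375 dB.
Output = -6 − 0.375 = -6.375 dBV.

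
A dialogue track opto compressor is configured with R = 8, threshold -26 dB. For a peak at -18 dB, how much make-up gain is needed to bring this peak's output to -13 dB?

The peak compresses to -26 + 8/8 = -25 dB.
To reach -13 dB requires -13 − (-25) = 12 dB of make-up.

12 dB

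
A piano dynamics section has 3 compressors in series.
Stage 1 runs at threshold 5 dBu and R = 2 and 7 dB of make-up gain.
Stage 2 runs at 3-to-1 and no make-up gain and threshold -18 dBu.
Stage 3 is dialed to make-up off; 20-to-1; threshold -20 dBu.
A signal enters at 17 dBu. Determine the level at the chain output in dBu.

Stage 1: 17 dBu is 12 dB over 5 dBu; at 2:1 that becomes 6 dB over, giving 11 dBu; +7 dB make-up → 18 dBu.
Stage 2: 36 dB above -18 dBu, reduced 3:1 to 12 dB above → -6 dBu.
Stage 3: -6 dBu is 14 dB over -20 dBu; at 20:1 that becomes 0.7 dB over, giving -19.3 dBu.

-19.3 dBu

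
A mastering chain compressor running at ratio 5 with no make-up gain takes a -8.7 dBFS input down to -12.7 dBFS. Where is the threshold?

Input is 5 dB above T (since output overshoot × R = input overshoot: (-12.7 − T)·5 = -8.7 − T gives T = -13.7 dBFS).
Check: -13.7 + (-8.7 − (-13.7))/5 = -13.7 + 1 = -12.7 dBFS. ✓

-13.7 dBFS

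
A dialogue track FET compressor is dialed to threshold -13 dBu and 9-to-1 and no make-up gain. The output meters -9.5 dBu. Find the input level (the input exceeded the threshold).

That's 3.5 dB above the -13 dBu threshold.
Before 9:1 compression the overshoot was 3.5 × 9 = 31.5 dB, so input = -13 + 31.5 = 18.5 dBu.

18.5 dBu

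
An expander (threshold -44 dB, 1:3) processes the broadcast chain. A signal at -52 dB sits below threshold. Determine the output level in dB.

Below threshold, a 1:3 expander applies gain = (3−1)×(T − x) of attenuation.
(3−1) × 8 = 16 dB, so output = -52 − 16 = -68 dB.

-68 dB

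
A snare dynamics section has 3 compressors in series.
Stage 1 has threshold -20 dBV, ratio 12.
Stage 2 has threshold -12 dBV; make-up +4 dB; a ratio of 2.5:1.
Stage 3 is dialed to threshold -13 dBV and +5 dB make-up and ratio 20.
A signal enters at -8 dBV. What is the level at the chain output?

-10 dBV

Stage 1: 12 dB above -20 dBV, reduced 12:1 to 1 dB above → -19 dBV.
Stage 2: below threshold (-19 ≤ -12); passes unchanged; make-up brings it to -15 dBV.
Stage 3: -15 dBV is at or below the -13 dBV threshold — no compression; make-up brings it to -10 dBV.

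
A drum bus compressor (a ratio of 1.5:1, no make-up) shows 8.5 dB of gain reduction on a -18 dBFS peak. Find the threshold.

-43.5 dBFS

Gain reduction = -18 − (-26.5) = 8.5 dB; output overshoot = GR / (R − 1) = 8.5 / 0.5 = 17 dB.
Threshold = output − output overshoot = -26.5 − 17 = -43.5 dBFS.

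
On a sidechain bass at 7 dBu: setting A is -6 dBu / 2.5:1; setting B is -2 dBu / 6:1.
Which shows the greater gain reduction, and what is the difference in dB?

A: 13 dB over, compressed to 5.2 dB over, so 7.8 dB of GR.
B: 9 dB over, compressed to 1.5 dB over, so 7.5 dB of GR.
A reduces 0.3 dB more.

A, by 0.3 dB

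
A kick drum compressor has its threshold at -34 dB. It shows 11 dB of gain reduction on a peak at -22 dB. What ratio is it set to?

Input overshoot = -22 − (-34) = 12 dB.
Output overshoot = 12 − 11 = 1 dB.
Ratio = input overshoot / output overshoot = 12 / 1 = 12.

12:1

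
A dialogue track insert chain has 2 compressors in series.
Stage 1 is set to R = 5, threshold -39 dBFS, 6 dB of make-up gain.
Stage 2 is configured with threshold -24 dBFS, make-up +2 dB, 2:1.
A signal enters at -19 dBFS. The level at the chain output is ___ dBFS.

Stage 1: overshoot 20 dB → 20/5 = 4 dB → -35 dBFS; +6 dB make-up → -29 dBFS.
Stage 2: below threshold (-29 ≤ -24); passes unchanged; make-up brings it to -27 dBFS.

-27 dBFS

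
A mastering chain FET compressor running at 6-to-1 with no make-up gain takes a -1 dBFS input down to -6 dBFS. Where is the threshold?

Input is 6 dB above T (since output overshoot × R = input overshoot: (-6 − T)·6 = -1 − T gives T = -7 dBFS).
Check: -7 + (-1 − (-7))/6 = -7 + 1 = -6 dBFS. ✓

-7 dBFS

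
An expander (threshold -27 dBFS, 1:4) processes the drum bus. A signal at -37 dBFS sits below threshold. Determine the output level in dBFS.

Below threshold, a 1:4 expander applies gain = (4−1)×(T − x) of attenuation.
(4−1) × 10 = 30 dB, so output = -37 − 30 = -67 dBFS.

-67 dBFS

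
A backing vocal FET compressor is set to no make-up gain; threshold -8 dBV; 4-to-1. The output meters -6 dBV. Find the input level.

0 dBV

The compressed level sits -6 − (-8) = 2 dB over threshold.
Input overshoot = R × output overshoot = 8 dB → input = -8 + 8 = 0 dBV.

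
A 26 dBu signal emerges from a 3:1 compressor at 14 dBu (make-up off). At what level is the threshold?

Gain reduction = 26 − 14 = 12 dB; output overshoot = GR / (R − 1) = 12 / 2 = 6 dB.
Threshold = output − output overshoot = 14 − 6 = 8 dBu.

8 dBu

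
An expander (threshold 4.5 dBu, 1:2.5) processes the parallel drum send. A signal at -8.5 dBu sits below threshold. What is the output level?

Below threshold, a 1:2.5 expander applies gain = (2.5−1)×(T − x) of attenuation.
(2.5−1) × 13 = 19.5 dB, so output = -8.5 − 19.5 = -28 dBu.

-28 dBu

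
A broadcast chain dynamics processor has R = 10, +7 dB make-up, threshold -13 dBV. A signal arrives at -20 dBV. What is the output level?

-20 dBV is 7 dB below the -13 dBV threshold, so no gain reduction is applied.
Make-up gain adds 7 dB: -20 + 7 = -13 dBV.

-13 dBV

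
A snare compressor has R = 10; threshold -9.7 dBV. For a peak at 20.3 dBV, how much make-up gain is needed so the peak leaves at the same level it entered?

27 dB

Without make-up, output = threshold + overshoot/10 = -9.7 + 3 = -6.7 dBV.
Gap to target: 27 dB.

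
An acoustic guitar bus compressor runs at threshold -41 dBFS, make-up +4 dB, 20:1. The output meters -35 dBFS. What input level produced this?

-1 dBFS

Remove make-up: -35 − 4 = -39 dBFS.
Post-compression overshoot = -39 − (-41) = 2 dB.
Undo the ratio: input overshoot = 2 × 20 = 40 dB, giving input = -1 dBFS.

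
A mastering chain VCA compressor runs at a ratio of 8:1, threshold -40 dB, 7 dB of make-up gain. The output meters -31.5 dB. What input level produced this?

Stripping the +7 dB make-up gives -38.5 dB at the gain stage.
That's 1.5 dB above the -40 dB threshold.
Before 8:1 compression the overshoot was 1.5 × 8 = 12 dB, so input = -40 + 12 = -28 dB.

-28 dB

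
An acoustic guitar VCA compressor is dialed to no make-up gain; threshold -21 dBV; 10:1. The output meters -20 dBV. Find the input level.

-11 dBV

The compressed level sits -20 − (-21) = 1 dB over threshold.
Before 10:1 compression the overshoot was 1 × 10 = 10 dB, so input = -21 + 10 = -11 dBV.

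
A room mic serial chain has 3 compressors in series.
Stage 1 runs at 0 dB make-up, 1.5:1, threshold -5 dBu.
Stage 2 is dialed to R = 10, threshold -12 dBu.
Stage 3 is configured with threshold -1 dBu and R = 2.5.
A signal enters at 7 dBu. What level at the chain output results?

Stage 1: overshoot 12 dB → 12/1.5 = 8 dB → 3 dBu.
Stage 2: 3 dBu is 15 dB over -12 dBu; at 10:1 that becomes 1.5 dB over, giving -10.5 dBu.
Stage 3: -10.5 dBu is at or below the -1 dBu threshold — no compression; output -10.5 dBu.

-10.5 dBu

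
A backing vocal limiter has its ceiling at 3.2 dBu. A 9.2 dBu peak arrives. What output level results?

3.2 dBu

At ∞:1, everything above 3.2 dBu is held at the ceiling.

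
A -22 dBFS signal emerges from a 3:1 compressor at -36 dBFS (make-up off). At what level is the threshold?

-43 dBFS

Input is 21 dB above T (since output overshoot × R = input overshoot: (-36 − T)·3 = -22 − T gives T = -43 dBFS).
Check: -43 + (-22 − (-43))/3 = -43 + 7 = -36 dBFS. ✓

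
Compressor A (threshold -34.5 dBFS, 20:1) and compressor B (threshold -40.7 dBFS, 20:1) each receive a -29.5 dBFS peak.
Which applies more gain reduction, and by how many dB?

A: GR = 5 − 5/20 = 4.75 dB.
B: GR = 11.2 − 11.2/20 = 10.64 dB.
B applies 5.89 dB more gain reduction.

B, by 5.89 dB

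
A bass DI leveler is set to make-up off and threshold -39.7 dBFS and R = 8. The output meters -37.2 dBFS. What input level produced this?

-19.7 dBFS

Post-compression overshoot = -37.2 − (-39.7) = 2.5 dB.
Input overshoot = R × output overshoot = 20 dB → input = -39.7 + 20 = -19.7 dBFS.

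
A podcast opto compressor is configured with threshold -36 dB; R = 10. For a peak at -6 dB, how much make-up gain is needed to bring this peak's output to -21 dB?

12 dB

Without make-up, output = threshold + overshoot/10 = -36 + 3 = -33 dB.
Gap to target: 12 dB.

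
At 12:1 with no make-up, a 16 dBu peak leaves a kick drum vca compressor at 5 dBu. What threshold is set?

4 dBu

Input is 12 dB above T (since output overshoot × R = input overshoot: (5 − T)·12 = 16 − T gives T = 4 dBu).
Check: 4 + (16 − 4)/12 = 4 + 1 = 5 dBu. ✓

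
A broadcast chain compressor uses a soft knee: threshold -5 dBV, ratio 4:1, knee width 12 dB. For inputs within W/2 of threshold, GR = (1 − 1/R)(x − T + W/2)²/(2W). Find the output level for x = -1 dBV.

-4.125 dBV

x − T + W/2 = -1 − (-5) + 6 = 10.
GR = (1 − 1/4) × 10² / 24 = 0.75 × 100 / 24 = 3.125 dB.
Output = -1 − 3.125 = -4.125 dBV.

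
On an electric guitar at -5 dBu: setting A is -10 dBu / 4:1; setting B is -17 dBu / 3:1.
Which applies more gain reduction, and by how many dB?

B, by 4.25 dB

A: GR = 5 − 5/4 = 3.75 dB.
B: GR = 12 − 12/3 = 8 dB.
B applies 4.25 dB more gain reduction.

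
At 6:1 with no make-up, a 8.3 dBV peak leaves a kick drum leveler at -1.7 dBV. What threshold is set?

Gain reduction = 8.3 − (-1.7) = 10 dB; output overshoot = GR / (R − 1) = 10 / 5 = 2 dB.
Threshold = output − output overshoot = -1.7 − 2 = -3.7 dBV.

-3.7 dBV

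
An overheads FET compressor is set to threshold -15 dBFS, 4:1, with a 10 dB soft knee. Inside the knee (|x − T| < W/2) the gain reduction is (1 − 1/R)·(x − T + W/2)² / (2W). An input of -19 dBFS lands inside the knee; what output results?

-19.0375 dBFS

x − T + W/2 = -19 − (-15) + 5 = 1.
GR = (1 − 1/4) × 1² / 20 = 0.75 × 1 / 20 = 0.0375 dB.
Output = -19 − 0.0375 = -19.0375 dBFS.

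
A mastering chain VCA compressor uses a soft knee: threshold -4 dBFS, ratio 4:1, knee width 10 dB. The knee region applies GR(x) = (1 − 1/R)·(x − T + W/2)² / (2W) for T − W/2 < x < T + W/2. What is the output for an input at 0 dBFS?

x − T + W/2 = 0 − (-4) + 5 = 9.
GR = (1 − 1/4) × 9² / 20 = 0.75 × 81 / 20 = 3.0375 dB.
Output = 0 − 3.0375 = -3.0375 dBFS.

-3.0375 dBFS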